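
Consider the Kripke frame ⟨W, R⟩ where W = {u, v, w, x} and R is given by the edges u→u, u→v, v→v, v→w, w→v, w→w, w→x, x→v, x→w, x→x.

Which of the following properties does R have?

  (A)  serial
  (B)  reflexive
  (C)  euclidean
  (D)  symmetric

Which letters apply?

(A) serial: every world has an R-successor.
(B) reflexive: each world relates to itself.
(C) not euclidean: u R v and u R u but not v R u.
(D) not symmetric: u R v but not v R u.

A, B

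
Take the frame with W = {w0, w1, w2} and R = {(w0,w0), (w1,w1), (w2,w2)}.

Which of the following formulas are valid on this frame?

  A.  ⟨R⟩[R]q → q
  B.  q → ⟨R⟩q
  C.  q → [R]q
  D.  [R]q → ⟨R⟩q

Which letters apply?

A, B, C, D

R is reflexive: each world relates to itself.
R is symmetric: every R-edge is matched by its reverse.
R is serial: every world has an R-successor.
R is a subset of the identity: every R-edge is a self-loop.
(A) ⟨R⟩[R]q → q is the dual of axiom B, which corresponds to symmetry. R is symmetric — valid.
(B) q → ⟨R⟩q (the dual of axiom T) characterises the reflexive frames. R is reflexive — valid.
(C) q → [R]q (equivalent to ◇p→p) corresponds to R being a subset of the identity. Here R ⊆ identity, so valid.
(D) [R]q → ⟨R⟩q is axiom D; it is valid on a frame exactly when R is serial. R is serial, so valid.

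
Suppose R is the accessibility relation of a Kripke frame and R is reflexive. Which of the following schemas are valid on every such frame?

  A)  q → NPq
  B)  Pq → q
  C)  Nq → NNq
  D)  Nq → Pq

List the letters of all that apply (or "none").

D

A reflexive relation is serial.
(A) q → NPq (axiom B) characterises the symmetric frames. Such an R need not be symmetric — not valid.
(B) Pq → q is valid only on frames where every R-edge is a self-loop. Such an R need not be a subset of the identity — not valid.
(C) Nq → NNq is axiom 4, which corresponds to transitivity. Such an R need not be transitive — not valid.
(D) axiom D: valid iff R is serial. Every such R is serial — valid.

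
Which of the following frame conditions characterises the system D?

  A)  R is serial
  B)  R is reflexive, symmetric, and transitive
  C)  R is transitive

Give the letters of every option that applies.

(A) D is sound and complete for exactly this class.
(B) this class determines S5, not D.
(C) this class determines K4, not D.

A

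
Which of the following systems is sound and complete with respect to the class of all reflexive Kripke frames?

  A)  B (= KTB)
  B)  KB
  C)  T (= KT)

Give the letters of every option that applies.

C

(A) B (= KTB) is determined by the class of reflexive and symmetric frames.
(B) KB is determined by the class of symmetric frames.
(C) T (= KT) is determined by exactly this class.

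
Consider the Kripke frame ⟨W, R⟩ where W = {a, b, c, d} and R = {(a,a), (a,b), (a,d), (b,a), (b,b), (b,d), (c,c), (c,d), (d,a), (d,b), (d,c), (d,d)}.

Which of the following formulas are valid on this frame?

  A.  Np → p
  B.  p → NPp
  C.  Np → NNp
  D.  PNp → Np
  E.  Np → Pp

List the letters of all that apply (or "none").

A, B, E

R is reflexive: each world relates to itself.
R is symmetric: every R-edge is matched by its reverse.
R is not transitive: a R d and d R c but not a R c.
R is not euclidean: d R a and d R c but not a R c.
R is serial: every world has an R-successor.
(A) Np → p (axiom T) characterises the reflexive frames. R is reflexive — valid.
(B) p → NPp is axiom B; it is valid on a frame exactly when R is symmetric. R is symmetric, so valid.
(C) Np → NNp is axiom 4; it is valid on a frame exactly when R is transitive. R is not transitive, so not valid.
(D) PNp → Np (the dual of axiom 5) characterises the euclidean frames. R is not euclidean — not valid.
(E) axiom D: valid iff R is serial. R is serial — valid.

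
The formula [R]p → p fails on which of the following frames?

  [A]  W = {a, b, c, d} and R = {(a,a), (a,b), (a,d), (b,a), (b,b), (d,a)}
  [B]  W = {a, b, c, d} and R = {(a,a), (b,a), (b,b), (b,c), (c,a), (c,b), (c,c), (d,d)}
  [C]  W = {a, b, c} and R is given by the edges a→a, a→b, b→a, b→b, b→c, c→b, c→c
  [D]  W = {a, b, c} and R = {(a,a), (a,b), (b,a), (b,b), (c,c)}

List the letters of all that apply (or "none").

A

The schema [R]p → p is axiom T; it is valid on a frame iff R is reflexive.
(A) R is not reflexive (not c R c), so the schema fails here.
(B) R is reflexive (each world relates to itself), so the schema is valid here.
(C) R is reflexive (each world relates to itself), so the schema is valid here.
(D) R is reflexive (each world relates to itself), so the schema is valid here.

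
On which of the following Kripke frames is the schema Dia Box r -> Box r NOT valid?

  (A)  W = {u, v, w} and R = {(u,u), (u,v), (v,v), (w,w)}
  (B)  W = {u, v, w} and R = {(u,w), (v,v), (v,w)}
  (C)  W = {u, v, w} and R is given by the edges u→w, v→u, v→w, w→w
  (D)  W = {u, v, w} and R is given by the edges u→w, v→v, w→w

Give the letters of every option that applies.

A, B, C

The schema Dia Box r -> Box r is the dual of axiom 5; it is valid on a frame iff R is euclidean.
(A) R is not euclidean (u R v and u R u but not v R u), so the schema fails here.
(B) R is not euclidean (v R w and v R v but not w R v), so the schema fails here.
(C) R is not euclidean (v R w and v R u but not w R u), so the schema fails here.
(D) R is euclidean (any two R-successors of the same world are R-related), so the schema is valid here.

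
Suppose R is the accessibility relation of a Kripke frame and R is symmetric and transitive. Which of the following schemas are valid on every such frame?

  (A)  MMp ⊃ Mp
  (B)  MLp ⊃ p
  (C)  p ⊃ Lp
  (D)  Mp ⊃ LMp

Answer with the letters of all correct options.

A symmetric transitive relation is euclidean (uRv and uRw give vRu by symmetry, then vRw by transitivity).
(A) MMp ⊃ Mp is the dual of axiom 4; it is valid on a frame exactly when R is transitive. Every such R is transitive, so valid.
(B) MLp ⊃ p (the dual of axiom B) characterises the symmetric frames. Every such R is symmetric — valid.
(C) p ⊃ Lp (equivalent to ◇p→p) corresponds to R being a subset of the identity. Such an R need not be a subset of the identity, so not valid.
(D) Mp ⊃ LMp is axiom 5, which corresponds to the euclidean property. Every such R is euclidean — valid.

A, B, D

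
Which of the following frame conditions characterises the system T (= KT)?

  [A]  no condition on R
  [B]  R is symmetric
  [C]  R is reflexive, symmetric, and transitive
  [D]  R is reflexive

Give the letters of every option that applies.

D

(A) this class determines K, not T (= KT).
(B) this class determines KB, not T (= KT).
(C) this class determines S5, not T (= KT).
(D) T (= KT) is sound and complete for exactly this class.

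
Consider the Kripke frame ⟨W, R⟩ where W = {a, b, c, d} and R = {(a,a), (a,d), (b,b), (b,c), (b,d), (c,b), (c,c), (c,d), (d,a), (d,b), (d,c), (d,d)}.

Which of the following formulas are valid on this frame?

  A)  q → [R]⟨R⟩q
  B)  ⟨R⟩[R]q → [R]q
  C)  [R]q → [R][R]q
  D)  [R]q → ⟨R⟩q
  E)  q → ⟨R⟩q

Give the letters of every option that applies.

A, D, E

R is reflexive: each world relates to itself.
R is symmetric: every R-edge is matched by its reverse.
R is not transitive: a R d and d R b but not a R b.
R is not euclidean: d R a and d R b but not a R b.
R is serial: every world has an R-successor.
(A) q → [R]⟨R⟩q is axiom B, which corresponds to symmetry. R is symmetric — valid.
(B) the dual of axiom 5: valid iff R is euclidean. R is not euclidean — not valid.
(C) [R]q → [R][R]q is axiom 4, which corresponds to transitivity. R is not transitive — not valid.
(D) axiom D: valid iff R is serial. R is serial — valid.
(E) the dual of axiom T: valid iff R is reflexive. R is reflexive — valid.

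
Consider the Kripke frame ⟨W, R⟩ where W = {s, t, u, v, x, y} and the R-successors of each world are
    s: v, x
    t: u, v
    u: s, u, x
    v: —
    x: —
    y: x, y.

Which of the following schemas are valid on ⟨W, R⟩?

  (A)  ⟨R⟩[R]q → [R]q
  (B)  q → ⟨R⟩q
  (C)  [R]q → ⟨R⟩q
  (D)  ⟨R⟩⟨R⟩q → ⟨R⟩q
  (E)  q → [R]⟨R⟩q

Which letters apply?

R is not reflexive: not s R s.
R is not symmetric: s R v but not v R s.
R is not transitive: t R u and u R s but not t R s.
R is not euclidean: s R v and s R x but not v R x.
R is not serial: v has no R-successor.
(A) ⟨R⟩[R]q → [R]q is the dual of axiom 5; it is valid on a frame exactly when R is euclidean. R is not euclidean, so not valid.
(B) q → ⟨R⟩q is the dual of axiom T, which corresponds to reflexivity. R is not reflexive — not valid.
(C) [R]q → ⟨R⟩q is axiom D; it is valid on a frame exactly when R is serial. R is not serial, so not valid.
(D) ⟨R⟩⟨R⟩q → ⟨R⟩q is the dual of axiom 4, which corresponds to transitivity. R is not transitive — not valid.
(E) q → [R]⟨R⟩q is axiom B; it is valid on a frame exactly when R is symmetric. R is not symmetric, so not valid.

none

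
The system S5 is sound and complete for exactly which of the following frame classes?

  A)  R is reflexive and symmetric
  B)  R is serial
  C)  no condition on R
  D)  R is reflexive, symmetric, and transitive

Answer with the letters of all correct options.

D

(A) this class determines B (= KTB), not S5.
(B) this class determines D, not S5.
(C) this class determines K, not S5.
(D) S5 is sound and complete for exactly this class.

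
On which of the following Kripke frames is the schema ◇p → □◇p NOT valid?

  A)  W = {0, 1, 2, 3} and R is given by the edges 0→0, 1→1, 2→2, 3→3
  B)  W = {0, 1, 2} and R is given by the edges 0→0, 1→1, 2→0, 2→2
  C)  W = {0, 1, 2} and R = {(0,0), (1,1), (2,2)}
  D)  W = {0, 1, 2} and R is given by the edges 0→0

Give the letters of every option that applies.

B

The schema ◇p → □◇p is axiom 5; it is valid on a frame iff R is euclidean.
(A) R is euclidean (any two R-successors of the same world are R-related), so the schema is valid here.
(B) R is not euclidean (2 R 0 and 2 R 2 but not 0 R 2), so the schema fails here.
(C) R is euclidean (any two R-successors of the same world are R-related), so the schema is valid here.
(D) R is euclidean (any two R-successors of the same world are R-related), so the schema is valid here.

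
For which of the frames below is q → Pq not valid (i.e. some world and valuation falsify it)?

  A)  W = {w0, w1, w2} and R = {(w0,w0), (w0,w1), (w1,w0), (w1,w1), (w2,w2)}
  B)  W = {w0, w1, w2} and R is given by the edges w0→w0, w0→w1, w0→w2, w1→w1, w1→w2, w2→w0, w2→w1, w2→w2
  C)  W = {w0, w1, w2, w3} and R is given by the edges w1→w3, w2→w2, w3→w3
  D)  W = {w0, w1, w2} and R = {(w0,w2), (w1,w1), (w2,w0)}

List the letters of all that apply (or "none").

C, D

The schema q → Pq is the dual of axiom T; it is valid on a frame iff R is reflexive.
(A) R is reflexive (each world relates to itself), so the schema is valid here.
(B) R is reflexive (each world relates to itself), so the schema is valid here.
(C) R is not reflexive (not w0 R w0), so the schema fails here.
(D) R is not reflexive (not w0 R w0), so the schema fails here.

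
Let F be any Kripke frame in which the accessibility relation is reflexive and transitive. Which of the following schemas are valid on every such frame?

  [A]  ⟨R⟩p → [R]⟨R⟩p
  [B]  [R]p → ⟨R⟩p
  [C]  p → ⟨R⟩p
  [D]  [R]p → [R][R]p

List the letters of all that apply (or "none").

B, C, D

Reflexive relations are serial.
(A) ⟨R⟩p → [R]⟨R⟩p (axiom 5) characterises the euclidean frames. Such an R need not be euclidean — not valid.
(B) [R]p → ⟨R⟩p (axiom D) characterises the serial frames. Every such R is serial — valid.
(C) the dual of axiom T: valid iff R is reflexive. Every such R is reflexive — valid.
(D) [R]p → [R][R]p is axiom 4; it is valid on a frame exactly when R is transitive. Every such R is transitive, so valid.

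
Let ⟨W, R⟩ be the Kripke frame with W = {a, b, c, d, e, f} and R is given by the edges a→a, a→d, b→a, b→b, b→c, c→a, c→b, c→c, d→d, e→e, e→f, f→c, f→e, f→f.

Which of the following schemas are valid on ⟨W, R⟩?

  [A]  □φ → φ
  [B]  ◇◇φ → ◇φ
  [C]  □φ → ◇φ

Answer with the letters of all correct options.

A, C

R is reflexive: each world relates to itself.
R is not transitive: b R a and a R d but not b R d.
R is serial: every world has an R-successor.
(A) □φ → φ is axiom T; it is valid on a frame exactly when R is reflexive. R is reflexive, so valid.
(B) ◇◇φ → ◇φ (the dual of axiom 4) characterises the transitive frames. R is not transitive — not valid.
(C) □φ → ◇φ (axiom D) characterises the serial frames. R is serial — valid.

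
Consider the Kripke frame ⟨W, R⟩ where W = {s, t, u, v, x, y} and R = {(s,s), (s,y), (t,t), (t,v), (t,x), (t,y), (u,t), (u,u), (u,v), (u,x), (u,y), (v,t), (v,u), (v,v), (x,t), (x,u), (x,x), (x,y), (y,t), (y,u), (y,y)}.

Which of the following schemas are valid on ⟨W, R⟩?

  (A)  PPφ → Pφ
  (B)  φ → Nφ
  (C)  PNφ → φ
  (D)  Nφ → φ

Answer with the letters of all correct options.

R is reflexive: each world relates to itself.
R is not symmetric: s R y but not y R s.
R is not transitive: s R y and y R t but not s R t.
R is not a subset of the identity: s R y with s ≠ y.
(A) the dual of axiom 4: valid iff R is transitive. R is not transitive — not valid.
(B) φ → Nφ is equivalent to ◇p→p; it holds exactly when R ⊆ identity. Here R ⊄ identity — not valid.
(C) PNφ → φ (the dual of axiom B) characterises the symmetric frames. R is not symmetric — not valid.
(D) Nφ → φ (axiom T) characterises the reflexive frames. R is reflexive — valid.

D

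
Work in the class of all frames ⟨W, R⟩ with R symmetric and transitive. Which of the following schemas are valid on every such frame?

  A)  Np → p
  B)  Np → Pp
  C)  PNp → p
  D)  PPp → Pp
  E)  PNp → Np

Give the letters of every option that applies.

A symmetric transitive relation is euclidean (uRv and uRw give vRu by symmetry, then vRw by transitivity).
(A) axiom T: valid iff R is reflexive. Such an R need not be reflexive — not valid.
(B) axiom D: valid iff R is serial. Such an R need not be serial — not valid.
(C) PNp → p is the dual of axiom B; it is valid on a frame exactly when R is symmetric. Every such R is symmetric, so valid.
(D) the dual of axiom 4: valid iff R is transitive. Every such R is transitive — valid.
(E) the dual of axiom 5: valid iff R is euclidean. Every such R is euclidean — valid.

C, D, E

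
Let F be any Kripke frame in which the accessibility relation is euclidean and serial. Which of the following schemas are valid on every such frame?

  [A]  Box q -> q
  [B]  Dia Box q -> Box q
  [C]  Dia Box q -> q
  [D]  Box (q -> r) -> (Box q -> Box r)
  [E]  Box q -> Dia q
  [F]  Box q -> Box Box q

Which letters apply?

B, D, E

(A) Box q -> q (axiom T) characterises the reflexive frames. Such an R need not be reflexive — not valid.
(B) the dual of axiom 5: valid iff R is euclidean. Every such R is euclidean — valid.
(C) Dia Box q -> q is the dual of axiom B, which corresponds to symmetry. Such an R need not be symmetric — not valid.
(D) this is just K, valid on every normal frame.
(E) Box q -> Dia q is axiom D; it is valid on a frame exactly when R is serial. Every such R is serial, so valid.
(F) Box q -> Box Box q is axiom 4, which corresponds to transitivity. Such an R need not be transitive — not valid.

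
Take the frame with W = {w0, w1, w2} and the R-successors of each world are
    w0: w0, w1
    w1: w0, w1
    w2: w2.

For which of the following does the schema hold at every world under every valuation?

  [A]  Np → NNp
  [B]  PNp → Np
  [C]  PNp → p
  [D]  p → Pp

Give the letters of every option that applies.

A, B, C, D

R is reflexive: each world relates to itself.
R is symmetric: every R-edge is matched by its reverse.
R is transitive: R is closed under composition.
R is euclidean: any two R-successors of the same world are R-related.
(A) Np → NNp (axiom 4) characterises the transitive frames. R is transitive — valid.
(B) PNp → Np is the dual of axiom 5, which corresponds to the euclidean property. R is euclidean — valid.
(C) PNp → p (the dual of axiom B) characterises the symmetric frames. R is symmetric — valid.
(D) p → Pp (the dual of axiom T) characterises the reflexive frames. R is reflexive — valid.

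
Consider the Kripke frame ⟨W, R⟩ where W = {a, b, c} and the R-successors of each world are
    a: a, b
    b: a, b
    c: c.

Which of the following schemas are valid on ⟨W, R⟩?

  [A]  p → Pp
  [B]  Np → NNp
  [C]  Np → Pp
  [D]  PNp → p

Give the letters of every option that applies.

R is reflexive: each world relates to itself.
R is symmetric: every R-edge is matched by its reverse.
R is transitive: R is closed under composition.
R is serial: every world has an R-successor.
(A) p → Pp (the dual of axiom T) characterises the reflexive frames. R is reflexive — valid.
(B) Np → NNp is axiom 4, which corresponds to transitivity. R is transitive — valid.
(C) Np → Pp is axiom D, which corresponds to seriality. R is serial — valid.
(D) the dual of axiom B: valid iff R is symmetric. R is symmetric — valid.

A, B, C, D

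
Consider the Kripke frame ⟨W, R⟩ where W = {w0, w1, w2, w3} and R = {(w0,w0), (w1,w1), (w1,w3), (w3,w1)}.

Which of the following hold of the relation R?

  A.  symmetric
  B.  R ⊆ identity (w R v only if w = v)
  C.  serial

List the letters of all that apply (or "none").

(A) symmetric: every R-edge is matched by its reverse.
(B) not ⊆ identity: w1 R w3 with w1 ≠ w3.
(C) not serial: w2 has no R-successor.

A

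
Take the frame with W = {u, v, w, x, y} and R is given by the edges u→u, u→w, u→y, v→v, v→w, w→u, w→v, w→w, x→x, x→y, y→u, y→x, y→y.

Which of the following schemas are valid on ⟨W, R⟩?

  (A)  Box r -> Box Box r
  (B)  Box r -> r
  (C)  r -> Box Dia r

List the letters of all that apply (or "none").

R is reflexive: each world relates to itself.
R is symmetric: every R-edge is matched by its reverse.
R is not transitive: u R w and w R v but not u R v.
(A) Box r -> Box Box r is axiom 4; it is valid on a frame exactly when R is transitive. R is not transitive, so not valid.
(B) Box r -> r is axiom T, which corresponds to reflexivity. R is reflexive — valid.
(C) r -> Box Dia r is axiom B, which corresponds to symmetry. R is symmetric — valid.

B, C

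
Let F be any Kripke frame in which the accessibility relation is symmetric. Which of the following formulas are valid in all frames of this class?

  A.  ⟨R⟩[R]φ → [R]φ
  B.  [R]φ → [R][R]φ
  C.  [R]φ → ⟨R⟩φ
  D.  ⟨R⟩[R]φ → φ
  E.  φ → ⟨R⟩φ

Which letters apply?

(A) ⟨R⟩[R]φ → [R]φ (the dual of axiom 5) characterises the euclidean frames. Such an R need not be euclidean — not valid.
(B) [R]φ → [R][R]φ is axiom 4, which corresponds to transitivity. Such an R need not be transitive — not valid.
(C) axiom D: valid iff R is serial. Such an R need not be serial — not valid.
(D) ⟨R⟩[R]φ → φ (the dual of axiom B) characterises the symmetric frames. Every such R is symmetric — valid.
(E) φ → ⟨R⟩φ (the dual of axiom T) characterises the reflexive frames. Such an R need not be reflexive — not valid.

D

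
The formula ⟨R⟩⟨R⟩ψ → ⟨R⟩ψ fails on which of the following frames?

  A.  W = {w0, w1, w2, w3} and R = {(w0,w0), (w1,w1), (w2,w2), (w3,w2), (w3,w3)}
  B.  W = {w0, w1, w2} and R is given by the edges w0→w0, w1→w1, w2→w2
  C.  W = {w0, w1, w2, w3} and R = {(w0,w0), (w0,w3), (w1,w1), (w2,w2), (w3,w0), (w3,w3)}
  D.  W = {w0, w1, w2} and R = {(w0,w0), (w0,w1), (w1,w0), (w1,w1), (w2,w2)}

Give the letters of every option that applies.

none

The schema ⟨R⟩⟨R⟩ψ → ⟨R⟩ψ is the dual of axiom 4; it is valid on a frame iff R is transitive.
(A) R is transitive (R is closed under composition), so the schema is valid here.
(B) R is transitive (R is closed under composition), so the schema is valid here.
(C) R is transitive (R is closed under composition), so the schema is valid here.
(D) R is transitive (R is closed under composition), so the schema is valid here.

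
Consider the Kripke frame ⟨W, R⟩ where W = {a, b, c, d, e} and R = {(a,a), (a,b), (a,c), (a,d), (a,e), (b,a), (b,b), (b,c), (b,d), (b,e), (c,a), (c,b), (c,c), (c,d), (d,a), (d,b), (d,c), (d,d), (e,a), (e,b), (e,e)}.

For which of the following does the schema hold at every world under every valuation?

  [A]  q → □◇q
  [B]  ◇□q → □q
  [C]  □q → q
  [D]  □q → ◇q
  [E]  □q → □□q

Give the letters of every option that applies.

A, C, D

R is reflexive: each world relates to itself.
R is symmetric: every R-edge is matched by its reverse.
R is not transitive: c R a and a R e but not c R e.
R is not euclidean: a R c and a R e but not c R e.
R is serial: every world has an R-successor.
(A) q → □◇q is axiom B, which corresponds to symmetry. R is symmetric — valid.
(B) ◇□q → □q is the dual of axiom 5; it is valid on a frame exactly when R is euclidean. R is not euclidean, so not valid.
(C) □q → q is axiom T; it is valid on a frame exactly when R is reflexive. R is reflexive, so valid.
(D) □q → ◇q (axiom D) characterises the serial frames. R is serial — valid.
(E) axiom 4: valid iff R is transitive. R is not transitive — not valid.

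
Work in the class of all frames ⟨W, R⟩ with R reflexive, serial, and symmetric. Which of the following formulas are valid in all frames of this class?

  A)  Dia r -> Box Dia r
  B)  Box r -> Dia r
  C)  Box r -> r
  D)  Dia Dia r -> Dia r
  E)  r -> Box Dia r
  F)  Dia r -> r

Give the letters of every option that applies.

B, C, E

(A) axiom 5: valid iff R is euclidean. Such an R need not be euclidean — not valid.
(B) Box r -> Dia r (axiom D) characterises the serial frames. Every such R is serial — valid.
(C) Box r -> r is axiom T; it is valid on a frame exactly when R is reflexive. Every such R is reflexive, so valid.
(D) the dual of axiom 4: valid iff R is transitive. Such an R need not be transitive — not valid.
(E) r -> Box Dia r is axiom B; it is valid on a frame exactly when R is symmetric. Every such R is symmetric, so valid.
(F) Dia r -> r is the converse of T; it holds exactly when R ⊆ identity. Such an R need not be a subset of the identity — not valid.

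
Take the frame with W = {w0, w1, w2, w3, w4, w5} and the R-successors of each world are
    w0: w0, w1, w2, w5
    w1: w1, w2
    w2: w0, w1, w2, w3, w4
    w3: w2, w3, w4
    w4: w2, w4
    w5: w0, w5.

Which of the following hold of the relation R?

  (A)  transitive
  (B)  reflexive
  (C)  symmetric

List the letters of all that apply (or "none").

B

(A) not transitive: w0 R w2 and w2 R w3 but not w0 R w3.
(B) reflexive: each world relates to itself.
(C) not symmetric: w0 R w1 but not w1 R w0.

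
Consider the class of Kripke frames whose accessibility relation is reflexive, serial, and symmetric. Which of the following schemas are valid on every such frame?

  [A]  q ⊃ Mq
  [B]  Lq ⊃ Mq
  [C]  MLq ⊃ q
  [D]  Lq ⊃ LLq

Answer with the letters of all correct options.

A, B, C

(A) q ⊃ Mq (the dual of axiom T) characterises the reflexive frames. Every such R is reflexive — valid.
(B) Lq ⊃ Mq is axiom D, which corresponds to seriality. Every such R is serial — valid.
(C) MLq ⊃ q (the dual of axiom B) characterises the symmetric frames. Every such R is symmetric — valid.
(D) Lq ⊃ LLq (axiom 4) characterises the transitive frames. Such an R need not be transitive — not valid.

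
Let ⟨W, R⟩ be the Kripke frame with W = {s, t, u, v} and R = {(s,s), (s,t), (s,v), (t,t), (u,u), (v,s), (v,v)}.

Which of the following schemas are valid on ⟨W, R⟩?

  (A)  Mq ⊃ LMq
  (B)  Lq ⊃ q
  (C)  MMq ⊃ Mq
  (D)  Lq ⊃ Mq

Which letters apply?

R is reflexive: each world relates to itself.
R is not transitive: v R s and s R t but not v R t.
R is not euclidean: s R t and s R s but not t R s.
R is serial: every world has an R-successor.
(A) Mq ⊃ LMq (axiom 5) characterises the euclidean frames. R is not euclidean — not valid.
(B) axiom T: valid iff R is reflexive. R is reflexive — valid.
(C) MMq ⊃ Mq is the dual of axiom 4; it is valid on a frame exactly when R is transitive. R is not transitive, so not valid.
(D) Lq ⊃ Mq (axiom D) characterises the serial frames. R is serial — valid.

B, D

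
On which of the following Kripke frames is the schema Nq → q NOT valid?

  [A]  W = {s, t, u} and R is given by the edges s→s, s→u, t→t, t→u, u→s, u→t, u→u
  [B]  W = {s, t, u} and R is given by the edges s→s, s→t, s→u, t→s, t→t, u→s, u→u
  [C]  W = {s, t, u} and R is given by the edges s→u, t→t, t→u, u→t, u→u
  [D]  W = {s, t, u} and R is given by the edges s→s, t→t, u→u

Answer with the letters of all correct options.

The schema Nq → q is axiom T; it is valid on a frame iff R is reflexive.
(A) R is reflexive (each world relates to itself), so the schema is valid here.
(B) R is reflexive (each world relates to itself), so the schema is valid here.
(C) R is not reflexive (not s R s), so the schema fails here.
(D) R is reflexive (each world relates to itself), so the schema is valid here.

C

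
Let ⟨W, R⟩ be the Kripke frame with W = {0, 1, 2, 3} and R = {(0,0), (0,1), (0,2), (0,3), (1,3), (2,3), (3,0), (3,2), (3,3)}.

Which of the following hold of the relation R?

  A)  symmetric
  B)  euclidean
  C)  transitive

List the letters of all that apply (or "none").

none

(A) not symmetric: 0 R 1 but not 1 R 0.
(B) not euclidean: 0 R 1 and 0 R 0 but not 1 R 0.
(C) not transitive: 1 R 3 and 3 R 0 but not 1 R 0.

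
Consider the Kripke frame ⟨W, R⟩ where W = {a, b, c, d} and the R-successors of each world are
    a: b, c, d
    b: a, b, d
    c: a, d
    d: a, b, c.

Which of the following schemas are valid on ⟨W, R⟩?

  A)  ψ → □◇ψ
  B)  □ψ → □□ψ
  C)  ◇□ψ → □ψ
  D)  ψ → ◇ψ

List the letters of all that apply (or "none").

A

R is not reflexive: not a R a.
R is symmetric: every R-edge is matched by its reverse.
R is not transitive: a R b and b R a but not a R a.
R is not euclidean: a R b and a R c but not b R c.
(A) axiom B: valid iff R is symmetric. R is symmetric — valid.
(B) □ψ → □□ψ (axiom 4) characterises the transitive frames. R is not transitive — not valid.
(C) ◇□ψ → □ψ (the dual of axiom 5) characterises the euclidean frames. R is not euclidean — not valid.
(D) ψ → ◇ψ is the dual of axiom T; it is valid on a frame exactly when R is reflexive. R is not reflexive, so not valid.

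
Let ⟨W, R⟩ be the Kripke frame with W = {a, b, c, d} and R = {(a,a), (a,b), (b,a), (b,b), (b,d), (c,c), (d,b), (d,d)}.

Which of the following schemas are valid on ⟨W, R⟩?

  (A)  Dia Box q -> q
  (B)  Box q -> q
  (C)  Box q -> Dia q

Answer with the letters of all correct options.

A, B, C

R is reflexive: each world relates to itself.
R is symmetric: every R-edge is matched by its reverse.
R is serial: every world has an R-successor.
(A) Dia Box q -> q is the dual of axiom B, which corresponds to symmetry. R is symmetric — valid.
(B) axiom T: valid iff R is reflexive. R is reflexive — valid.
(C) Box q -> Dia q is axiom D, which corresponds to seriality. R is serial — valid.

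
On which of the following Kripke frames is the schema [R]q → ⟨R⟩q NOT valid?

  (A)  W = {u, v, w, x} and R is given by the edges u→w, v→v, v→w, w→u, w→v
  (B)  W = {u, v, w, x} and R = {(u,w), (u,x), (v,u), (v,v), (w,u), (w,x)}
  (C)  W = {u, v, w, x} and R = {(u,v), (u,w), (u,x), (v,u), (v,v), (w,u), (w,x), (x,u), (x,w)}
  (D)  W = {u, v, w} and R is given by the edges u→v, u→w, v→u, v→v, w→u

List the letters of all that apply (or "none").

A, B

The schema [R]q → ⟨R⟩q is axiom D; it is valid on a frame iff R is serial.
(A) R is not serial (x has no R-successor), so the schema fails here.
(B) R is not serial (x has no R-successor), so the schema fails here.
(C) R is serial (every world has an R-successor), so the schema is valid here.
(D) R is serial (every world has an R-successor), so the schema is valid here.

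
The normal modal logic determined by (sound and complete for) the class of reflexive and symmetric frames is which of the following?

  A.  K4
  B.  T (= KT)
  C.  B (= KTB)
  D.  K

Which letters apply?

C

(A) K4 is determined by the class of transitive frames.
(B) T (= KT) is determined by the class of reflexive frames.
(C) B (= KTB) is determined by exactly this class.
(D) K is determined by the class of arbitrary frames.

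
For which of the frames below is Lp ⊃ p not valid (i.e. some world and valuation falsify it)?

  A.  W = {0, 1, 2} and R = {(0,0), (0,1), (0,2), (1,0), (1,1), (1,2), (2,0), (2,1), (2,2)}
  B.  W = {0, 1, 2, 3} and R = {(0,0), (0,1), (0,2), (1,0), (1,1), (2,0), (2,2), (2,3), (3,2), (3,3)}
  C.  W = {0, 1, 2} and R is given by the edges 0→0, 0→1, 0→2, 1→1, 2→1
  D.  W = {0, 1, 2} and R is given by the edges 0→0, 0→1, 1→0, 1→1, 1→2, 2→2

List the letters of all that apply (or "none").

The schema Lp ⊃ p is axiom T; it is valid on a frame iff R is reflexive.
(A) R is reflexive (each world relates to itself), so the schema is valid here.
(B) R is reflexive (each world relates to itself), so the schema is valid here.
(C) R is not reflexive (not 2 R 2), so the schema fails here.
(D) R is reflexive (each world relates to itself), so the schema is valid here.

C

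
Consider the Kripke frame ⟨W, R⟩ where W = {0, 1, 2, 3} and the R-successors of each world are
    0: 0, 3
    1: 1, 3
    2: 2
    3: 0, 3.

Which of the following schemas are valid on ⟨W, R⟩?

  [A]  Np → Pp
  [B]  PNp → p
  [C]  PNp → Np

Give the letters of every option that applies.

A

R is not symmetric: 1 R 3 but not 3 R 1.
R is not euclidean: 1 R 3 and 1 R 1 but not 3 R 1.
R is serial: every world has an R-successor.
(A) Np → Pp is axiom D; it is valid on a frame exactly when R is serial. R is serial, so valid.
(B) PNp → p is the dual of axiom B, which corresponds to symmetry. R is not symmetric — not valid.
(C) the dual of axiom 5: valid iff R is euclidean. R is not euclidean — not valid.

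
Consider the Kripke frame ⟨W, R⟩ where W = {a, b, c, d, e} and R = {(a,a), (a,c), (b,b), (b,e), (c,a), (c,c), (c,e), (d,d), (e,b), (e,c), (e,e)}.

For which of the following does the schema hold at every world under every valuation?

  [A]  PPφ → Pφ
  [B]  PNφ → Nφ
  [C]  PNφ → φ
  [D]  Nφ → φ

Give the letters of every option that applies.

R is reflexive: each world relates to itself.
R is symmetric: every R-edge is matched by its reverse.
R is not transitive: a R c and c R e but not a R e.
R is not euclidean: c R a and c R e but not a R e.
(A) PPφ → Pφ (the dual of axiom 4) characterises the transitive frames. R is not transitive — not valid.
(B) PNφ → Nφ is the dual of axiom 5, which corresponds to the euclidean property. R is not euclidean — not valid.
(C) the dual of axiom B: valid iff R is symmetric. R is symmetric — valid.
(D) Nφ → φ is axiom T, which corresponds to reflexivity. R is reflexive — valid.

C, D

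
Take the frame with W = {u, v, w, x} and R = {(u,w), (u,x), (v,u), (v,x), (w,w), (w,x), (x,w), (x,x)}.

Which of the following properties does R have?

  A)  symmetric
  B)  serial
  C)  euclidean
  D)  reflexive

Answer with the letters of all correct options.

(A) not symmetric: u R w but not w R u.
(B) serial: every world has an R-successor.
(C) not euclidean: v R x and v R u but not x R u.
(D) not reflexive: not u R u.

B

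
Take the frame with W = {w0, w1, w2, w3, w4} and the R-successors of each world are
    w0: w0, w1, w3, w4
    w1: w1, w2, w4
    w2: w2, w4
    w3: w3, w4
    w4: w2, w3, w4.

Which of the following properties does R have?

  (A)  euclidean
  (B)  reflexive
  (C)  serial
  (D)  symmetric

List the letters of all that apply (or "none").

B, C

(A) not euclidean: w0 R w1 and w0 R w0 but not w1 R w0.
(B) reflexive: each world relates to itself.
(C) serial: every world has an R-successor.
(D) not symmetric: w0 R w1 but not w1 R w0.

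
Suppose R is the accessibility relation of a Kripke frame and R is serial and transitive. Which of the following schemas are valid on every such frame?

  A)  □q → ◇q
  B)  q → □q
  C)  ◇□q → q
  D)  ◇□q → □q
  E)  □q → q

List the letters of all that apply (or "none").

A

(A) □q → ◇q is axiom D; it is valid on a frame exactly when R is serial. Every such R is serial, so valid.
(B) q → □q (equivalent to ◇p→p) corresponds to R being a subset of the identity. Such an R need not be a subset of the identity, so not valid.
(C) ◇□q → q (the dual of axiom B) characterises the symmetric frames. Such an R need not be symmetric — not valid.
(D) ◇□q → □q is the dual of axiom 5; it is valid on a frame exactly when R is euclidean. Such an R need not be euclidean, so not valid.
(E) □q → q is axiom T, which corresponds to reflexivity. Such an R need not be reflexive — not valid.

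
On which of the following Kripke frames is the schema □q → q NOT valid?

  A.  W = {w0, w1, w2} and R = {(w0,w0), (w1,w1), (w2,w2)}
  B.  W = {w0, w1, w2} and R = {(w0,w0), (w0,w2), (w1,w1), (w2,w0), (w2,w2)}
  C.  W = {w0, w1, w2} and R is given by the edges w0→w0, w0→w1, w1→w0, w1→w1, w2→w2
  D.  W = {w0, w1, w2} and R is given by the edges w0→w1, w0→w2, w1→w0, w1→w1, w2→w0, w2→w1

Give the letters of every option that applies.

D

The schema □q → q is axiom T; it is valid on a frame iff R is reflexive.
(A) R is reflexive (each world relates to itself), so the schema is valid here.
(B) R is reflexive (each world relates to itself), so the schema is valid here.
(C) R is reflexive (each world relates to itself), so the schema is valid here.
(D) R is not reflexive (not w0 R w0), so the schema fails here.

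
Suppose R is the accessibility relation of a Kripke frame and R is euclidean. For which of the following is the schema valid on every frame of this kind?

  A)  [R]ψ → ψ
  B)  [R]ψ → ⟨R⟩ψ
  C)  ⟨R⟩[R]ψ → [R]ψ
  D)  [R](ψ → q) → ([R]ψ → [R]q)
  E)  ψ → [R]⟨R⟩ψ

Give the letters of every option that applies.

(A) [R]ψ → ψ is axiom T, which corresponds to reflexivity. Such an R need not be reflexive — not valid.
(B) [R]ψ → ⟨R⟩ψ is axiom D; it is valid on a frame exactly when R is serial. Such an R need not be serial, so not valid.
(C) ⟨R⟩[R]ψ → [R]ψ (the dual of axiom 5) characterises the euclidean frames. Every such R is euclidean — valid.
(D) [R](ψ → q) → ([R]ψ → [R]q) is axiom K, valid on every Kripke frame — valid.
(E) ψ → [R]⟨R⟩ψ (axiom B) characterises the symmetric frames. Such an R need not be symmetric — not valid.

C, D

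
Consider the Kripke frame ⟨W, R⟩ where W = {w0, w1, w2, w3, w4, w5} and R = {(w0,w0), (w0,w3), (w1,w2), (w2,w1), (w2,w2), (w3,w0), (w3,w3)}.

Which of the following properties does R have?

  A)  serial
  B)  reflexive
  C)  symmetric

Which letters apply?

(A) not serial: w4 has no R-successor.
(B) not reflexive: not w1 R w1.
(C) symmetric: every R-edge is matched by its reverse.

C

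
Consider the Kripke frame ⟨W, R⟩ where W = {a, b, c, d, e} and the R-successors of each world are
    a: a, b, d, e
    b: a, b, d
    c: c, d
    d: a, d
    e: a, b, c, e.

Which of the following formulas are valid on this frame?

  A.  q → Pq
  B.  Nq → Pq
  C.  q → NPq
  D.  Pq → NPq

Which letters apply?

A, B

R is reflexive: each world relates to itself.
R is not symmetric: b R d but not d R b.
R is not euclidean: a R b and a R e but not b R e.
R is serial: every world has an R-successor.
(A) q → Pq is the dual of axiom T, which corresponds to reflexivity. R is reflexive — valid.
(B) Nq → Pq (axiom D) characterises the serial frames. R is serial — valid.
(C) q → NPq is axiom B, which corresponds to symmetry. R is not symmetric — not valid.
(D) Pq → NPq (axiom 5) characterises the euclidean frames. R is not euclidean — not valid.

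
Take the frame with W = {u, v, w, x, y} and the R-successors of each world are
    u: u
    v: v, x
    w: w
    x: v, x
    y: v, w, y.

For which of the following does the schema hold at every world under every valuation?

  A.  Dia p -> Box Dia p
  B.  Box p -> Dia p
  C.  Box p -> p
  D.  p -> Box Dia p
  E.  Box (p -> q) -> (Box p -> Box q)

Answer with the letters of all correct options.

B, C, E

R is reflexive: each world relates to itself.
R is not symmetric: y R v but not v R y.
R is not euclidean: y R v and y R w but not v R w.
R is serial: every world has an R-successor.
(A) Dia p -> Box Dia p (axiom 5) characterises the euclidean frames. R is not euclidean — not valid.
(B) Box p -> Dia p is axiom D, which corresponds to seriality. R is serial — valid.
(C) axiom T: valid iff R is reflexive. R is reflexive — valid.
(D) p -> Box Dia p is axiom B; it is valid on a frame exactly when R is symmetric. R is not symmetric, so not valid.
(E) Box (p -> q) -> (Box p -> Box q) is the K axiom; it holds on all frames — valid.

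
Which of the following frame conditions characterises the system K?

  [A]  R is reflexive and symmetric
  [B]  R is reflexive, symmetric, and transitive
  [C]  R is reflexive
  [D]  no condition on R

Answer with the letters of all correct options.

D

(A) this class determines B (= KTB), not K.
(B) this class determines S5, not K.
(C) this class determines T (= KT), not K.
(D) K is sound and complete for exactly this class.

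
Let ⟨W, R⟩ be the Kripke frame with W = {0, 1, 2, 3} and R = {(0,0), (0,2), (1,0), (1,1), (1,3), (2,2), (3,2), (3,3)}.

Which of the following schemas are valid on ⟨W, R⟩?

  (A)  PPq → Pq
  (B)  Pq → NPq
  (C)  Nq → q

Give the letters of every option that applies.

R is reflexive: each world relates to itself.
R is not transitive: 1 R 0 and 0 R 2 but not 1 R 2.
R is not euclidean: 0 R 2 and 0 R 0 but not 2 R 0.
(A) PPq → Pq is the dual of axiom 4, which corresponds to transitivity. R is not transitive — not valid.
(B) Pq → NPq (axiom 5) characterises the euclidean frames. R is not euclidean — not valid.
(C) Nq → q is axiom T, which corresponds to reflexivity. R is reflexive — valid.

C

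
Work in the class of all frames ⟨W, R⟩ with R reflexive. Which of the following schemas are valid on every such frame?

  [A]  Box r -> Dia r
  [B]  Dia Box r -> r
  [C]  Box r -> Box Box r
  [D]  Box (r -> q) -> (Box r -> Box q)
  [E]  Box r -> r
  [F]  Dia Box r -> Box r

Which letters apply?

A, D, E

A reflexive relation is serial.
(A) Box r -> Dia r (axiom D) characterises the serial frames. Every such R is serial — valid.
(B) Dia Box r -> r is the dual of axiom B, which corresponds to symmetry. Such an R need not be symmetric — not valid.
(C) axiom 4: valid iff R is transitive. Such an R need not be transitive — not valid.
(D) this is just K, valid on every normal frame.
(E) Box r -> r (axiom T) characterises the reflexive frames. Every such R is reflexive — valid.
(F) Dia Box r -> Box r is the dual of axiom 5; it is valid on a frame exactly when R is euclidean. Such an R need not be euclidean, so not valid.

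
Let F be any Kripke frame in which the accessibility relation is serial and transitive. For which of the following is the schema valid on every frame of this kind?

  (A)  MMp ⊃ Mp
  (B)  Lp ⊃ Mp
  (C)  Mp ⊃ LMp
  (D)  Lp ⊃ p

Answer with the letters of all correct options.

A, B

(A) MMp ⊃ Mp (the dual of axiom 4) characterises the transitive frames. Every such R is transitive — valid.
(B) Lp ⊃ Mp is axiom D, which corresponds to seriality. Every such R is serial — valid.
(C) Mp ⊃ LMp is axiom 5; it is valid on a frame exactly when R is euclidean. Such an R need not be euclidean, so not valid.
(D) axiom T: valid iff R is reflexive. Such an R need not be reflexive — not valid.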